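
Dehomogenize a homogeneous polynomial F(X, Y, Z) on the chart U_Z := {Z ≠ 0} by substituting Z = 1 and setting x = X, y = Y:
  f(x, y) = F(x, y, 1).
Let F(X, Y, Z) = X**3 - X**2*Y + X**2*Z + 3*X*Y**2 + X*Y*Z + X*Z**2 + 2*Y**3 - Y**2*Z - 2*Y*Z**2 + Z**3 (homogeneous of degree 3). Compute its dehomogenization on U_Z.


f(x, y) = x**3 - x**2*y + x**2 + 3*x*y**2 + x*y + x + 2*y**3 - y**2 - 2*y + 1

On U_Z we set Z = 1. Each monomial c·X^i·Y^j·Z^k in F becomes c·x^i·y^j·1^k = c·x^i·y^j.
Substituting Z = 1: F(X, Y, 1) = x**3 - x**2*y + x**2 + 3*x*y**2 + x*y + x + 2*y**3 - y**2 - 2*y + 1.
Note: deg(f) ≤ deg(F) = 3; strict inequality happens when F is divisible by Z (lost terms).


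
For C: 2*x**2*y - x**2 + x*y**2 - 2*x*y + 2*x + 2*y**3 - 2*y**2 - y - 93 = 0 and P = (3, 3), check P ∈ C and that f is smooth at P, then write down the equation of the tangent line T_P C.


Tangent line at P: 35*x + 71*y - 318 = 0.

Step 1: f(3, 3) = 0, so P lies on C.
Step 2: partial derivatives
  f_x(x, y) = 4*x*y - 2*x + y**2 - 2*y + 2, f_y(x, y) = 2*x**2 + 2*x*y - 2*x + 6*y**2 - 4*y - 1.
  f_x(P) = 35, f_y(P) = 71 (gradient nonzero, so P is smooth).
Step 3: tangent line at P: 35·(x − 3) + 71·(y − 3) = 0.
Expanding: 35*x + 71*y - 318 = 0.


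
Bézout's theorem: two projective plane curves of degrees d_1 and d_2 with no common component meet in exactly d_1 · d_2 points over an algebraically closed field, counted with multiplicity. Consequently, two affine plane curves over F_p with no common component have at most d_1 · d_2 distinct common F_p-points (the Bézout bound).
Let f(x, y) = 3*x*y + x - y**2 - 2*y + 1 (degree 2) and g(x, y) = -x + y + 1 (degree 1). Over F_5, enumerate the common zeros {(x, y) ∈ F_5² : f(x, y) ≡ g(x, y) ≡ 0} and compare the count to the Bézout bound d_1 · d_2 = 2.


Common zeros: ∅; count = 0; Bézout bound = 2.

deg(f) = 2, deg(g) = 1, so Bézout bound = 2.
Scan x ∈ F_5. For each x, list the y ∈ F_5 with f(x, y) ≡ 0 and those with g(x, y) ≡ 0 (mod 5); the common zeros in that column are the intersection.
  x = 0: f ≡ 0 at y ∈ ∅; g ≡ 0 at y ∈ {4}; common: ∅.
  x = 1: f ≡ 0 at y ∈ {2, 4}; g ≡ 0 at y ∈ {0}; common: ∅.
  x = 2: f ≡ 0 at y ∈ ∅; g ≡ 0 at y ∈ {1}; common: ∅.
  x = 3: f ≡ 0 at y ∈ {1}; g ≡ 0 at y ∈ {2}; common: ∅.
  x = 4: f ≡ 0 at y ∈ {0}; g ≡ 0 at y ∈ {3}; common: ∅.
Collecting: common zeros = ∅, so the count is 0.
Comparison with the Bézout bound: 0 ≤ 2 = deg(f)·deg(g), as expected for curves with no common component (the affine F_5-count falls short of the bound because intersections may lie at infinity, over extension fields, or carry multiplicity).


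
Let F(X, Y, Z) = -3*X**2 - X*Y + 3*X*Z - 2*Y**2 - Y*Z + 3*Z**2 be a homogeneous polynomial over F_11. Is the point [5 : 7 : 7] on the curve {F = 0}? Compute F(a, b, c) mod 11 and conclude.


F(5,7,7) ≡ 6 (mod 11); P is NOT on the curve.

Evaluate F(5, 7, 7) term-by-term (mod 11).
  -3*X**2 ↦ -3·25·1·1 = -75
  -X*Y ↦ -1·5·7·1 = -35
  3*X*Z ↦ 3·5·1·7 = 105
  -2*Y**2 ↦ -2·1·49·1 = -98
  -Y*Z ↦ -1·1·7·7 = -49
  3*Z**2 ↦ 3·1·1·49 = 147
Sum: F(5, 7, 7) = (-75) + (-35) + (105) + (-98) + (-49) + (147) = -5.
Reducing mod 11: -5 ≡ 6 (mod 11).
Since F(a, b, c) ≡ 6 ≠ 0 (mod 11), P does NOT lie on the curve.


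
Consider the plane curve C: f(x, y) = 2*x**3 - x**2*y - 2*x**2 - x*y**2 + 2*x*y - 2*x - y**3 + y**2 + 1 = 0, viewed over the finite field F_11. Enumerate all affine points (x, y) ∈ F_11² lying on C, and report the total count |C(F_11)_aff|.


Affine F_11-points: {(0, 5), (1, 5), (3, 4), (3, 6), (3, 10), (4, 1), (4, 3), (4, 4), (6, 1), (6, 7), (6, 9), (7, 2), (7, 4), (7, 10), (8, 1), (8, 5), (8, 9)}; count = 17.

For each of the 121 pairs (x, y) ∈ F_11², evaluate f(x, y) mod 11. Record the zeros.
  x = 0: [0↦1, 1↦1, 2↦8, 3↦5, 4↦8, 5↦0, 6↦8, 7↦4, 8↦4, 9↦2, 10↦3]  zeros at y ∈ {5}
  x = 1: [0↦10, 1↦10, 2↦4, 3↦8, 4↦5, 5↦0, 6↦9, 7↦4, 8↦1, 9↦5, 10↦10]  zeros at y ∈ {5}
  x = 2: [0↦5, 1↦3, 2↦4, 3↦2, 4↦2, 5↦9, 6↦6, 7↦9, 8↦1, 9↦9, 10↦5]  zeros at y ∈ ∅
  x = 3: [0↦9, 1↦3, 2↦9, 3↦10, 4↦0, 5↦6, 6↦0, 7↦9, 8↦5, 9↦4, 10↦0]  zeros at y ∈ {4, 6, 10}
  x = 4: [0↦1, 1↦0, 2↦9, 3↦0, 4↦0, 5↦3, 6↦3, 7↦5, 8↦3, 9↦2, 10↦7]  zeros at y ∈ {1, 3, 4}
  x = 5: [0↦4, 1↦6, 2↦5, 3↦6, 4↦3, 5↦1, 6↦5, 7↦9, 8↦7, 9↦4, 10↦5]  zeros at y ∈ ∅
  x = 6: [0↦8, 1↦0, 2↦9, 3↦7, 4↦10, 5↦1, 6↦7, 7↦0, 8↦7, 9↦0, 10↦6]  zeros at y ∈ {1, 7, 9}
  x = 7: [0↦3, 1↦5, 2↦0, 3↦4, 4↦0, 5↦4, 6↦10, 7↦1, 8↦4, 9↦2, 10↦0]  zeros at y ∈ {2, 4, 10}
  x = 8: [0↦1, 1↦0, 2↦1, 3↦9, 4↦7, 5↦0, 6↦4, 7↦2, 8↦10, 9↦0, 10↦10]  zeros at y ∈ {1, 5, 9}
  x = 9: [0↦3, 1↦8, 2↦2, 3↦1, 4↦10, 5↦1, 6↦1, 7↦4, 8↦4, 9↦6, 10↦4]  zeros at y ∈ ∅
  x = 10: [0↦10, 1↦8, 2↦4, 3↦3, 4↦10, 5↦8, 6↦2, 7↦8, 8↦9, 9↦10, 10↦5]  zeros at y ∈ ∅
Collecting zeros: affine points = {(0, 5), (1, 5), (3, 4), (3, 6), (3, 10), (4, 1), (4, 3), (4, 4), (6, 1), (6, 7), (6, 9), (7, 2), (7, 4), (7, 10), (8, 1), (8, 5), (8, 9)}.
Total count |C(F_11)_aff| = 17.


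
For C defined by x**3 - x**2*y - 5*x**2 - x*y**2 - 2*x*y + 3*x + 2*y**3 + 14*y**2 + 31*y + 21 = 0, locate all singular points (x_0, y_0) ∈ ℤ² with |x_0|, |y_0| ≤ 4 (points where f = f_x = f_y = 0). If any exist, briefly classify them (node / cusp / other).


Singular points: {(1, -2)}; classification: cusp.

Compute partial derivatives:
  f_x = 3*x**2 - 2*x*y - 10*x - y**2 - 2*y + 3.
  f_y = -x**2 - 2*x*y - 2*x + 6*y**2 + 28*y + 31.
Scan x_0 ∈ {−4, ..., 4}. For each x_0, f_y(x_0, y) is a polynomial in y; find its integer roots y ∈ {−4, ..., 4}, then test f_x and f at those candidates.
  x = -4: f_y(-4, y) = 6*y**2 + 36*y + 23; no integer root y with |y| ≤ 4.
  x = -3: f_y(-3, y) = 6*y**2 + 34*y + 28; vanishes at y ∈ {-1}. (-3, -1): f_x = 55 ≠ 0.
  x = -2: f_y(-2, y) = 6*y**2 + 32*y + 31; no integer root y with |y| ≤ 4.
  x = -1: f_y(-1, y) = 6*y**2 + 30*y + 32; no integer root y with |y| ≤ 4.
  x = 0: f_y(0, y) = 6*y**2 + 28*y + 31; no integer root y with |y| ≤ 4.
  x = 1: f_y(1, y) = 6*y**2 + 26*y + 28; vanishes at y ∈ {-2}. (1, -2): f_x = 0, f = 0 — SINGULAR.
  x = 2: f_y(2, y) = 6*y**2 + 24*y + 23; no integer root y with |y| ≤ 4.
  x = 3: f_y(3, y) = 6*y**2 + 22*y + 16; vanishes at y ∈ {-1}. (3, -1): f_x = 7 ≠ 0.
  x = 4: f_y(4, y) = 6*y**2 + 20*y + 7; no integer root y with |y| ≤ 4.
Only singular point on the grid: (1, -2).
Classify: substitute x = 1 + u, y = -2 + v and expand: f = u**3 - u**2*v - u*v**2 + 2*v**3 + v**2.
No constant or linear terms (consistent with a singular point). Quadratic part: v**2. Cubic part: u**3 - u**2*v - u*v**2 + 2*v**3.
The quadratic part v**2 is a perfect square, so there is a single (double) tangent line v = 0, i.e. y = -2. Restricting the cubic part to that line (v = 0) leaves u**3 ≠ 0, so f is not divisible by v and the branch is v² ≈ -u**3 to lowest order — this is a cusp.
Classification: cusp.


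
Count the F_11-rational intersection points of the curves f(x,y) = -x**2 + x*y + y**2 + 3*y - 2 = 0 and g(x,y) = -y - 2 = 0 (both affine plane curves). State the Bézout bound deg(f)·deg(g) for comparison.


Common zeros: ∅; count = 0; Bézout bound = 2.

deg(f) = 2, deg(g) = 1, so Bézout bound = 2.
Scan x ∈ F_11. For each x, list the y ∈ F_11 with f(x, y) ≡ 0 and those with g(x, y) ≡ 0 (mod 11); the common zeros in that column are the intersection.
  x = 0: f ≡ 0 at y ∈ ∅; g ≡ 0 at y ∈ {9}; common: ∅.
  x = 1: f ≡ 0 at y ∈ ∅; g ≡ 0 at y ∈ {9}; common: ∅.
  x = 2: f ≡ 0 at y ∈ {1, 5}; g ≡ 0 at y ∈ {9}; common: ∅.
  x = 3: f ≡ 0 at y ∈ {0, 5}; g ≡ 0 at y ∈ {9}; common: ∅.
  x = 4: f ≡ 0 at y ∈ {2}; g ≡ 0 at y ∈ {9}; common: ∅.
  x = 5: f ≡ 0 at y ∈ ∅; g ≡ 0 at y ∈ {9}; common: ∅.
  x = 6: f ≡ 0 at y ∈ ∅; g ≡ 0 at y ∈ {9}; common: ∅.
  x = 7: f ≡ 0 at y ∈ ∅; g ≡ 0 at y ∈ {9}; common: ∅.
  x = 8: f ≡ 0 at y ∈ {0}; g ≡ 0 at y ∈ {9}; common: ∅.
  x = 9: f ≡ 0 at y ∈ {2, 8}; g ≡ 0 at y ∈ {9}; common: ∅.
  x = 10: f ≡ 0 at y ∈ {1, 8}; g ≡ 0 at y ∈ {9}; common: ∅.
Collecting: common zeros = ∅, so the count is 0.
Comparison with the Bézout bound: 0 ≤ 2 = deg(f)·deg(g), as expected for curves with no common component (the affine F_11-count falls short of the bound because intersections may lie at infinity, over extension fields, or carry multiplicity).


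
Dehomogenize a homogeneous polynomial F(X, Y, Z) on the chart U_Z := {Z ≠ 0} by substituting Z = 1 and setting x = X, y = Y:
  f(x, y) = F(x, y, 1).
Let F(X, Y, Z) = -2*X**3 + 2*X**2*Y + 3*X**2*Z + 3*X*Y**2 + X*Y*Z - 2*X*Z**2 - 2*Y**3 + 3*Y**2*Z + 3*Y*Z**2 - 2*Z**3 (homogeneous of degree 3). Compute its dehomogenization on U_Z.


f(x, y) = -2*x**3 + 2*x**2*y + 3*x**2 + 3*x*y**2 + x*y - 2*x - 2*y**3 + 3*y**2 + 3*y - 2

On U_Z we set Z = 1. Each monomial c·X^i·Y^j·Z^k in F becomes c·x^i·y^j·1^k = c·x^i·y^j.
Substituting Z = 1: F(X, Y, 1) = -2*x**3 + 2*x**2*y + 3*x**2 + 3*x*y**2 + x*y - 2*x - 2*y**3 + 3*y**2 + 3*y - 2.
Note: deg(f) ≤ deg(F) = 3; strict inequality happens when F is divisible by Z (lost terms).


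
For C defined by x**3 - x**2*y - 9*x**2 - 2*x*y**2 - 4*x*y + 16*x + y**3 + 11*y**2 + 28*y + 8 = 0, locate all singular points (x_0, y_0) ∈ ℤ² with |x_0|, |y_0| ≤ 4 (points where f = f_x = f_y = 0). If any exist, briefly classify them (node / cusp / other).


Singular points: {(2, -2)}; classification: node.

Compute partial derivatives:
  f_x = 3*x**2 - 2*x*y - 18*x - 2*y**2 - 4*y + 16.
  f_y = -x**2 - 4*x*y - 4*x + 3*y**2 + 22*y + 28.
Scan x_0 ∈ {−4, ..., 4}. For each x_0, f_y(x_0, y) is a polynomial in y; find its integer roots y ∈ {−4, ..., 4}, then test f_x and f at those candidates.
  x = -4: f_y(-4, y) = 3*y**2 + 38*y + 28; no integer root y with |y| ≤ 4.
  x = -3: f_y(-3, y) = 3*y**2 + 34*y + 31; vanishes at y ∈ {-1}. (-3, -1): f_x = 93 ≠ 0.
  x = -2: f_y(-2, y) = 3*y**2 + 30*y + 32; no integer root y with |y| ≤ 4.
  x = -1: f_y(-1, y) = 3*y**2 + 26*y + 31; no integer root y with |y| ≤ 4.
  x = 0: f_y(0, y) = 3*y**2 + 22*y + 28; no integer root y with |y| ≤ 4.
  x = 1: f_y(1, y) = 3*y**2 + 18*y + 23; no integer root y with |y| ≤ 4.
  x = 2: f_y(2, y) = 3*y**2 + 14*y + 16; vanishes at y ∈ {-2}. (2, -2): f_x = 0, f = 0 — SINGULAR.
  x = 3: f_y(3, y) = 3*y**2 + 10*y + 7; vanishes at y ∈ {-1}. (3, -1): f_x = -3 ≠ 0.
  x = 4: f_y(4, y) = 3*y**2 + 6*y - 4; no integer root y with |y| ≤ 4.
Only singular point on the grid: (2, -2).
Classify: substitute x = 2 + u, y = -2 + v and expand: f = u**3 - u**2*v - u**2 - 2*u*v**2 + v**3 + v**2.
No constant or linear terms (consistent with a singular point). Quadratic part: -u**2 + v**2. Cubic part: u**3 - u**2*v - 2*u*v**2 + v**3.
The quadratic part v**2 - u**2 = (v − u)(v + u) splits into two distinct linear factors, so there are two distinct tangent lines y − -2 = ±(x − 2) — this is a node (ordinary double point).
Classification: node.


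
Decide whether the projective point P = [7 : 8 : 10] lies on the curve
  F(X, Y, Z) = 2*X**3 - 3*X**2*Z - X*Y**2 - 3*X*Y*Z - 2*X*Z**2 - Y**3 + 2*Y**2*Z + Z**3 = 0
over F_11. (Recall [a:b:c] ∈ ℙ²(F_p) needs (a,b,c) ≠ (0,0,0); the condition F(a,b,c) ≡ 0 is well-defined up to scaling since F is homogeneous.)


F(7,8,10) ≡ 8 (mod 11); P is NOT on the curve.

Evaluate F(7, 8, 10) term-by-term (mod 11).
  2*X**3 ↦ 2·343·1·1 = 686
  -3*X**2*Z ↦ -3·49·1·10 = -1470
  -X*Y**2 ↦ -1·7·64·1 = -448
  -3*X*Y*Z ↦ -3·7·8·10 = -1680
  -2*X*Z**2 ↦ -2·7·1·100 = -1400
  -Y**3 ↦ -1·1·512·1 = -512
  2*Y**2*Z ↦ 2·1·64·10 = 1280
  Z**3 ↦ 1·1·1·1000 = 1000
Sum: F(7, 8, 10) = (686) + (-1470) + (-448) + (-1680) + (-1400) + (-512) + (1280) + (1000) = -2544.
Reducing mod 11: -2544 ≡ 8 (mod 11).
Since F(a, b, c) ≡ 8 ≠ 0 (mod 11), P does NOT lie on the curve.


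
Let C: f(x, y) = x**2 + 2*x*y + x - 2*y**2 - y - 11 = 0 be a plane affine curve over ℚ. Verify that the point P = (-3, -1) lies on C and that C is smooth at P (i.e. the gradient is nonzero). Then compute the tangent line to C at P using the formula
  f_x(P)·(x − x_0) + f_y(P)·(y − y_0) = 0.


Tangent line at P: -7*x - 3*y - 24 = 0.

Step 1: f(-3, -1) = 0, so P lies on C.
Step 2: partial derivatives
  f_x(x, y) = 2*x + 2*y + 1, f_y(x, y) = 2*x - 4*y - 1.
  f_x(P) = -7, f_y(P) = -3 (gradient nonzero, so P is smooth).
Step 3: tangent line at P: -7·(x − -3) + -3·(y − -1) = 0.
Expanding: -7*x - 3*y - 24 = 0.


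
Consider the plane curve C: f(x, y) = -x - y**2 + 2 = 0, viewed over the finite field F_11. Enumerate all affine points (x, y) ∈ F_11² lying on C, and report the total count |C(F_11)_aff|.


Affine F_11-points: {(1, 1), (1, 10), (2, 0), (4, 3), (4, 8), (8, 4), (8, 7), (9, 2), (9, 9), (10, 5), (10, 6)}; count = 11.

For each of the 121 pairs (x, y) ∈ F_11², evaluate f(x, y) mod 11. Record the zeros.
  x = 0: [0↦2, 1↦1, 2↦9, 3↦4, 4↦8, 5↦10, 6↦10, 7↦8, 8↦4, 9↦9, 10↦1]  zeros at y ∈ ∅
  x = 1: [0↦1, 1↦0, 2↦8, 3↦3, 4↦7, 5↦9, 6↦9, 7↦7, 8↦3, 9↦8, 10↦0]  zeros at y ∈ {1, 10}
  x = 2: [0↦0, 1↦10, 2↦7, 3↦2, 4↦6, 5↦8, 6↦8, 7↦6, 8↦2, 9↦7, 10↦10]  zeros at y ∈ {0}
  x = 3: [0↦10, 1↦9, 2↦6, 3↦1, 4↦5, 5↦7, 6↦7, 7↦5, 8↦1, 9↦6, 10↦9]  zeros at y ∈ ∅
  x = 4: [0↦9, 1↦8, 2↦5, 3↦0, 4↦4, 5↦6, 6↦6, 7↦4, 8↦0, 9↦5, 10↦8]  zeros at y ∈ {3, 8}
  x = 5: [0↦8, 1↦7, 2↦4, 3↦10, 4↦3, 5↦5, 6↦5, 7↦3, 8↦10, 9↦4, 10↦7]  zeros at y ∈ ∅
  x = 6: [0↦7, 1↦6, 2↦3, 3↦9, 4↦2, 5↦4, 6↦4, 7↦2, 8↦9, 9↦3, 10↦6]  zeros at y ∈ ∅
  x = 7: [0↦6, 1↦5, 2↦2, 3↦8, 4↦1, 5↦3, 6↦3, 7↦1, 8↦8, 9↦2, 10↦5]  zeros at y ∈ ∅
  x = 8: [0↦5, 1↦4, 2↦1, 3↦7, 4↦0, 5↦2, 6↦2, 7↦0, 8↦7, 9↦1, 10↦4]  zeros at y ∈ {4, 7}
  x = 9: [0↦4, 1↦3, 2↦0, 3↦6, 4↦10, 5↦1, 6↦1, 7↦10, 8↦6, 9↦0, 10↦3]  zeros at y ∈ {2, 9}
  x = 10: [0↦3, 1↦2, 2↦10, 3↦5, 4↦9, 5↦0, 6↦0, 7↦9, 8↦5, 9↦10, 10↦2]  zeros at y ∈ {5, 6}
Collecting zeros: affine points = {(1, 1), (1, 10), (2, 0), (4, 3), (4, 8), (8, 4), (8, 7), (9, 2), (9, 9), (10, 5), (10, 6)}.
Total count |C(F_11)_aff| = 11.


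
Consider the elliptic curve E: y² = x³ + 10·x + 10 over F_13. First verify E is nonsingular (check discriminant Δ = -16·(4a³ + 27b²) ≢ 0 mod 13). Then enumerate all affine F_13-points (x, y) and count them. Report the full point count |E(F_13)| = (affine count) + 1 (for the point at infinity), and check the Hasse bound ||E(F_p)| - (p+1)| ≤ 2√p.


Affine points = {(0, 6), (0, 7), (2, 5), (2, 8), (4, 6), (4, 7), (5, 4), (5, 9), (6, 0), (8, 2), (8, 11), (9, 6), (9, 7), (12, 5), (12, 8)}; affine count = 15; |E(F_13)| = 16.

Discriminant check: Δ ∝ 4a³ + 27b² = 4·10³ + 27·10² = 4·1000 + 27·100 ≡ 5 (mod 13). Nonzero ⇒ E is nonsingular.
For each x ∈ F_13, compute rhs = x³ + 10·x + 10 mod 13, then count y ∈ F_13 with y² ≡ rhs.
  x = 0: rhs = 10, matching y values: 6, 7 (2 points).
  x = 1: rhs = 8, matching y values: none (0 points).
  x = 2: rhs = 12, matching y values: 5, 8 (2 points).
  x = 3: rhs = 2, matching y values: none (0 points).
  x = 4: rhs = 10, matching y values: 6, 7 (2 points).
  x = 5: rhs = 3, matching y values: 4, 9 (2 points).
  x = 6: rhs = 0, matching y values: 0 (1 points).
  x = 7: rhs = 7, matching y values: none (0 points).
  x = 8: rhs = 4, matching y values: 2, 11 (2 points).
  x = 9: rhs = 10, matching y values: 6, 7 (2 points).
  x = 10: rhs = 5, matching y values: none (0 points).
  x = 11: rhs = 8, matching y values: none (0 points).
  x = 12: rhs = 12, matching y values: 5, 8 (2 points).
Total affine count: 15.
Full point count |E(F_13)| = 15 + 1 = 16.
Hasse bound: |16 − (13+1)| = |2| = 2 ≤ 2√13 ≈ 7.2111 ✓.


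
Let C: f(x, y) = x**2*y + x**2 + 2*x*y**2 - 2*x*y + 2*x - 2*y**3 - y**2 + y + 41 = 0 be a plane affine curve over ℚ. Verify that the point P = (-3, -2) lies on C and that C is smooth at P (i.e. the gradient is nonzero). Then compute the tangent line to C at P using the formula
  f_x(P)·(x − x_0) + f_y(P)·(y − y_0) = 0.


Tangent line at P: 20*x + 20*y + 100 = 0.

Step 1: f(-3, -2) = 0, so P lies on C.
Step 2: partial derivatives
  f_x(x, y) = 2*x*y + 2*x + 2*y**2 - 2*y + 2, f_y(x, y) = x**2 + 4*x*y - 2*x - 6*y**2 - 2*y + 1.
  f_x(P) = 20, f_y(P) = 20 (gradient nonzero, so P is smooth).
Step 3: tangent line at P: 20·(x − -3) + 20·(y − -2) = 0.
Expanding: 20*x + 20*y + 100 = 0.


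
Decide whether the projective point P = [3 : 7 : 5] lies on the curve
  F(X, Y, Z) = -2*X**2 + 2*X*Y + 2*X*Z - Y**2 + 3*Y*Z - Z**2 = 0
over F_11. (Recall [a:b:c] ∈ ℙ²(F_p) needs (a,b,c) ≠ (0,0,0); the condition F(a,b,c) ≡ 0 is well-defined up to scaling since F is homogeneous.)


F(3,7,5) ≡ 8 (mod 11); P is NOT on the curve.

Evaluate F(3, 7, 5) term-by-term (mod 11).
  -2*X**2 ↦ -2·9·1·1 = -18
  2*X*Y ↦ 2·3·7·1 = 42
  2*X*Z ↦ 2·3·1·5 = 30
  -Y**2 ↦ -1·1·49·1 = -49
  3*Y*Z ↦ 3·1·7·5 = 105
  -Z**2 ↦ -1·1·1·25 = -25
Sum: F(3, 7, 5) = (-18) + (42) + (30) + (-49) + (105) + (-25) = 85.
Reducing mod 11: 85 ≡ 8 (mod 11).
Since F(a, b, c) ≡ 8 ≠ 0 (mod 11), P does NOT lie on the curve.


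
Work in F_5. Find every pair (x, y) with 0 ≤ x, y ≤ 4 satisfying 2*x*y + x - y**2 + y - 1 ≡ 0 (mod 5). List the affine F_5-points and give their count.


Affine F_5-points: {(1, 0), (1, 3), (2, 1), (2, 4)}; count = 4.

For each of the 25 pairs (x, y) ∈ F_5², evaluate f(x, y) mod 5. Record the zeros.
  x = 0: [0↦4, 1↦4, 2↦2, 3↦3, 4↦2]  zeros at y ∈ ∅
  x = 1: [0↦0, 1↦2, 2↦2, 3↦0, 4↦1]  zeros at y ∈ {0, 3}
  x = 2: [0↦1, 1↦0, 2↦2, 3↦2, 4↦0]  zeros at y ∈ {1, 4}
  x = 3: [0↦2, 1↦3, 2↦2, 3↦4, 4↦4]  zeros at y ∈ ∅
  x = 4: [0↦3, 1↦1, 2↦2, 3↦1, 4↦3]  zeros at y ∈ ∅
Collecting zeros: affine points = {(1, 0), (1, 3), (2, 1), (2, 4)}.
Total count |C(F_5)_aff| = 4.


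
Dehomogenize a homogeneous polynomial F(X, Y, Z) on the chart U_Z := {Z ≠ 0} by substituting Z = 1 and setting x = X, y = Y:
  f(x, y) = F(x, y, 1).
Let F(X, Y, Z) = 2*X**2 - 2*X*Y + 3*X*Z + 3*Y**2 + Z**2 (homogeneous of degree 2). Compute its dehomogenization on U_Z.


f(x, y) = 2*x**2 - 2*x*y + 3*x + 3*y**2 + 1

On U_Z we set Z = 1. Each monomial c·X^i·Y^j·Z^k in F becomes c·x^i·y^j·1^k = c·x^i·y^j.
Substituting Z = 1: F(X, Y, 1) = 2*x**2 - 2*x*y + 3*x + 3*y**2 + 1.
Note: deg(f) ≤ deg(F) = 2; strict inequality happens when F is divisible by Z (lost terms).


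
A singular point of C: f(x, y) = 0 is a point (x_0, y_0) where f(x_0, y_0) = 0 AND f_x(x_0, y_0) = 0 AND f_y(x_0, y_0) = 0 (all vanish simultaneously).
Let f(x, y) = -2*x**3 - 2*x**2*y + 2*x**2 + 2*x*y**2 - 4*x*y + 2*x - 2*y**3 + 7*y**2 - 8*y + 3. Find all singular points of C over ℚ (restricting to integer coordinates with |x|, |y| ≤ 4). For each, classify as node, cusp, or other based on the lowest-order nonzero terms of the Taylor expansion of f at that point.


Singular points: {(0, 1)}; classification: cusp.

Compute partial derivatives:
  f_x = -6*x**2 - 4*x*y + 4*x + 2*y**2 - 4*y + 2.
  f_y = -2*x**2 + 4*x*y - 4*x - 6*y**2 + 14*y - 8.
Scan x_0 ∈ {−4, ..., 4}. For each x_0, f_y(x_0, y) is a polynomial in y; find its integer roots y ∈ {−4, ..., 4}, then test f_x and f at those candidates.
  x = -4: f_y(-4, y) = -6*y**2 - 2*y - 24; no integer root y with |y| ≤ 4.
  x = -3: f_y(-3, y) = -6*y**2 + 2*y - 14; no integer root y with |y| ≤ 4.
  x = -2: f_y(-2, y) = -6*y**2 + 6*y - 8; no integer root y with |y| ≤ 4.
  x = -1: f_y(-1, y) = -6*y**2 + 10*y - 6; no integer root y with |y| ≤ 4.
  x = 0: f_y(0, y) = -6*y**2 + 14*y - 8; vanishes at y ∈ {1}. (0, 1): f_x = 0, f = 0 — SINGULAR.
  x = 1: f_y(1, y) = -6*y**2 + 18*y - 14; no integer root y with |y| ≤ 4.
  x = 2: f_y(2, y) = -6*y**2 + 22*y - 24; no integer root y with |y| ≤ 4.
  x = 3: f_y(3, y) = -6*y**2 + 26*y - 38; no integer root y with |y| ≤ 4.
  x = 4: f_y(4, y) = -6*y**2 + 30*y - 56; no integer root y with |y| ≤ 4.
Only singular point on the grid: (0, 1).
Classify: substitute x = 0 + u, y = 1 + v and expand: f = -2*u**3 - 2*u**2*v + 2*u*v**2 - 2*v**3 + v**2.
No constant or linear terms (consistent with a singular point). Quadratic part: v**2. Cubic part: -2*u**3 - 2*u**2*v + 2*u*v**2 - 2*v**3.
The quadratic part v**2 is a perfect square, so there is a single (double) tangent line v = 0, i.e. y = 1. Restricting the cubic part to that line (v = 0) leaves -2*u**3 ≠ 0, so f is not divisible by v and the branch is v² ≈ 2*u**3 to lowest order — this is a cusp.
Classification: cusp.


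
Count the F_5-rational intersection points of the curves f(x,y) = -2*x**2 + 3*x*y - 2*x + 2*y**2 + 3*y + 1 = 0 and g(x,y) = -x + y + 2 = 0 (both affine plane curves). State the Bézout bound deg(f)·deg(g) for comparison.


Common zeros: ∅; count = 0; Bézout bound = 2.

deg(f) = 2, deg(g) = 1, so Bézout bound = 2.
Scan x ∈ F_5. For each x, list the y ∈ F_5 with f(x, y) ≡ 0 and those with g(x, y) ≡ 0 (mod 5); the common zeros in that column are the intersection.
  x = 0: f ≡ 0 at y ∈ {2, 4}; g ≡ 0 at y ∈ {3}; common: ∅.
  x = 1: f ≡ 0 at y ∈ {1}; g ≡ 0 at y ∈ {4}; common: ∅.
  x = 2: f ≡ 0 at y ∈ {1, 2}; g ≡ 0 at y ∈ {0}; common: ∅.
  x = 3: f ≡ 0 at y ∈ ∅; g ≡ 0 at y ∈ {1}; common: ∅.
  x = 4: f ≡ 0 at y ∈ ∅; g ≡ 0 at y ∈ {2}; common: ∅.
Collecting: common zeros = ∅, so the count is 0.
Comparison with the Bézout bound: 0 ≤ 2 = deg(f)·deg(g), as expected for curves with no common component (the affine F_5-count falls short of the bound because intersections may lie at infinity, over extension fields, or carry multiplicity).


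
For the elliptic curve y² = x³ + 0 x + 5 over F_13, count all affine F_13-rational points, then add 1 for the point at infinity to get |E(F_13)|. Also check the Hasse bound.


Affine points = {(2, 0), (4, 2), (4, 11), (5, 0), (6, 0), (7, 6), (7, 7), (8, 6), (8, 7), (10, 2), (10, 11), (11, 6), (11, 7), (12, 2), (12, 11)}; affine count = 15; |E(F_13)| = 16.

Discriminant check: Δ ∝ 4a³ + 27b² = 4·0³ + 27·5² = 4·0 + 27·25 ≡ 12 (mod 13). Nonzero ⇒ E is nonsingular.
For each x ∈ F_13, compute rhs = x³ + 0·x + 5 mod 13, then count y ∈ F_13 with y² ≡ rhs.
  x = 0: rhs = 5, matching y values: none (0 points).
  x = 1: rhs = 6, matching y values: none (0 points).
  x = 2: rhs = 0, matching y values: 0 (1 points).
  x = 3: rhs = 6, matching y values: none (0 points).
  x = 4: rhs = 4, matching y values: 2, 11 (2 points).
  x = 5: rhs = 0, matching y values: 0 (1 points).
  x = 6: rhs = 0, matching y values: 0 (1 points).
  x = 7: rhs = 10, matching y values: 6, 7 (2 points).
  x = 8: rhs = 10, matching y values: 6, 7 (2 points).
  x = 9: rhs = 6, matching y values: none (0 points).
  x = 10: rhs = 4, matching y values: 2, 11 (2 points).
  x = 11: rhs = 10, matching y values: 6, 7 (2 points).
  x = 12: rhs = 4, matching y values: 2, 11 (2 points).
Total affine count: 15.
Full point count |E(F_13)| = 15 + 1 = 16.
Hasse bound: |16 − (13+1)| = |2| = 2 ≤ 2√13 ≈ 7.2111 ✓.


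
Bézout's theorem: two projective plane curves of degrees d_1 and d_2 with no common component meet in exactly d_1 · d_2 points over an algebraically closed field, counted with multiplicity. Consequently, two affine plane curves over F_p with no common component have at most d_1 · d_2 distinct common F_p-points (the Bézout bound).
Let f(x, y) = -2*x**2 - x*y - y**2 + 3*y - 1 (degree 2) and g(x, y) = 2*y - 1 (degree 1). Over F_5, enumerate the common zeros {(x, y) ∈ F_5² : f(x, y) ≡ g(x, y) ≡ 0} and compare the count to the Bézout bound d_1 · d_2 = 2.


Common zeros: {(2, 3), (4, 3)}; count = 2; Bézout bound = 2.

deg(f) = 2, deg(g) = 1, so Bézout bound = 2.
Scan x ∈ F_5. For each x, list the y ∈ F_5 with f(x, y) ≡ 0 and those with g(x, y) ≡ 0 (mod 5); the common zeros in that column are the intersection.
  x = 0: f ≡ 0 at y ∈ {4}; g ≡ 0 at y ∈ {3}; common: ∅.
  x = 1: f ≡ 0 at y ∈ ∅; g ≡ 0 at y ∈ {3}; common: ∅.
  x = 2: f ≡ 0 at y ∈ {3}; g ≡ 0 at y ∈ {3}; common: {3}.
  x = 3: f ≡ 0 at y ∈ {1, 4}; g ≡ 0 at y ∈ {3}; common: ∅.
  x = 4: f ≡ 0 at y ∈ {1, 3}; g ≡ 0 at y ∈ {3}; common: {3}.
Collecting: common zeros = {(2, 3), (4, 3)}, so the count is 2.
Comparison with the Bézout bound: 2 ≤ 2 = deg(f)·deg(g), as expected for curves with no common component (the bound is attained).


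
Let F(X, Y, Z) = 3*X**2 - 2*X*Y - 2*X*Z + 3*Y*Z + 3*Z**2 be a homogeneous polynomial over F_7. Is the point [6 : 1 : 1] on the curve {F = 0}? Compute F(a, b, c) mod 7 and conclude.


F(6,1,1) ≡ 6 (mod 7); P is NOT on the curve.

Evaluate F(6, 1, 1) term-by-term (mod 7).
  3*X**2 ↦ 3·36·1·1 = 108
  -2*X*Y ↦ -2·6·1·1 = -12
  -2*X*Z ↦ -2·6·1·1 = -12
  3*Y*Z ↦ 3·1·1·1 = 3
  3*Z**2 ↦ 3·1·1·1 = 3
Sum: F(6, 1, 1) = (108) + (-12) + (-12) + (3) + (3) = 90.
Reducing mod 7: 90 ≡ 6 (mod 7).
Since F(a, b, c) ≡ 6 ≠ 0 (mod 7), P does NOT lie on the curve.


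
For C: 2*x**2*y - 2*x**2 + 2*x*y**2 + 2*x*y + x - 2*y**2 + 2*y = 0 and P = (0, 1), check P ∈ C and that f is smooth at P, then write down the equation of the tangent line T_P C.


Tangent line at P: 5*x - 2*y + 2 = 0.

Step 1: f(0, 1) = 0, so P lies on C.
Step 2: partial derivatives
  f_x(x, y) = 4*x*y - 4*x + 2*y**2 + 2*y + 1, f_y(x, y) = 2*x**2 + 4*x*y + 2*x - 4*y + 2.
  f_x(P) = 5, f_y(P) = -2 (gradient nonzero, so P is smooth).
Step 3: tangent line at P: 5·(x − 0) + -2·(y − 1) = 0.
Expanding: 5*x - 2*y + 2 = 0.


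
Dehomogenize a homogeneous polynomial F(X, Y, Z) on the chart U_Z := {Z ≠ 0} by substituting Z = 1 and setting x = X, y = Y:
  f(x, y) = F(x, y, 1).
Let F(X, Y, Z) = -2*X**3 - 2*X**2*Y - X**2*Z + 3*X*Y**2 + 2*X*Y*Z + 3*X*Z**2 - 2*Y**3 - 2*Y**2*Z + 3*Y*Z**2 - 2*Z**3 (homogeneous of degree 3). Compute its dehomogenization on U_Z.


f(x, y) = -2*x**3 - 2*x**2*y - x**2 + 3*x*y**2 + 2*x*y + 3*x - 2*y**3 - 2*y**2 + 3*y - 2

On U_Z we set Z = 1. Each monomial c·X^i·Y^j·Z^k in F becomes c·x^i·y^j·1^k = c·x^i·y^j.
Substituting Z = 1: F(X, Y, 1) = -2*x**3 - 2*x**2*y - x**2 + 3*x*y**2 + 2*x*y + 3*x - 2*y**3 - 2*y**2 + 3*y - 2.
Note: deg(f) ≤ deg(F) = 3; strict inequality happens when F is divisible by Z (lost terms).


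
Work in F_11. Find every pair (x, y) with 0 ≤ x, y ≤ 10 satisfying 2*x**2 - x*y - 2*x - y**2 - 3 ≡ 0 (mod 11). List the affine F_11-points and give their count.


Affine F_11-points: {(1, 5), (3, 9), (3, 10), (4, 3), (4, 4), (6, 8), (8, 5), (8, 9), (10, 4), (10, 8)}; count = 10.

For each of the 121 pairs (x, y) ∈ F_11², evaluate f(x, y) mod 11. Record the zeros.
  x = 0: [0↦8, 1↦7, 2↦4, 3↦10, 4↦3, 5↦5, 6↦5, 7↦3, 8↦10, 9↦4, 10↦7]  zeros at y ∈ ∅
  x = 1: [0↦8, 1↦6, 2↦2, 3↦7, 4↦10, 5↦0, 6↦10, 7↦7, 8↦2, 9↦6, 10↦8]  zeros at y ∈ {5}
  x = 2: [0↦1, 1↦9, 2↦4, 3↦8, 4↦10, 5↦10, 6↦8, 7↦4, 8↦9, 9↦1, 10↦2]  zeros at y ∈ ∅
  x = 3: [0↦9, 1↦5, 2↦10, 3↦2, 4↦3, 5↦2, 6↦10, 7↦5, 8↦9, 9↦0, 10↦0]  zeros at y ∈ {9, 10}
  x = 4: [0↦10, 1↦5, 2↦9, 3↦0, 4↦0, 5↦9, 6↦5, 7↦10, 8↦2, 9↦3, 10↦2]  zeros at y ∈ {3, 4}
  x = 5: [0↦4, 1↦9, 2↦1, 3↦2, 4↦1, 5↦9, 6↦4, 7↦8, 8↦10, 9↦10, 10↦8]  zeros at y ∈ ∅
  x = 6: [0↦2, 1↦6, 2↦8, 3↦8, 4↦6, 5↦2, 6↦7, 7↦10, 8↦0, 9↦10, 10↦7]  zeros at y ∈ {8}
  x = 7: [0↦4, 1↦7, 2↦8, 3↦7, 4↦4, 5↦10, 6↦3, 7↦5, 8↦5, 9↦3, 10↦10]  zeros at y ∈ ∅
  x = 8: [0↦10, 1↦1, 2↦1, 3↦10, 4↦6, 5↦0, 6↦3, 7↦4, 8↦3, 9↦0, 10↦6]  zeros at y ∈ {5, 9}
  x = 9: [0↦9, 1↦10, 2↦9, 3↦6, 4↦1, 5↦5, 6↦7, 7↦7, 8↦5, 9↦1, 10↦6]  zeros at y ∈ ∅
  x = 10: [0↦1, 1↦1, 2↦10, 3↦6, 4↦0, 5↦3, 6↦4, 7↦3, 8↦0, 9↦6, 10↦10]  zeros at y ∈ {4, 8}
Collecting zeros: affine points = {(1, 5), (3, 9), (3, 10), (4, 3), (4, 4), (6, 8), (8, 5), (8, 9), (10, 4), (10, 8)}.
Total count |C(F_11)_aff| = 10.


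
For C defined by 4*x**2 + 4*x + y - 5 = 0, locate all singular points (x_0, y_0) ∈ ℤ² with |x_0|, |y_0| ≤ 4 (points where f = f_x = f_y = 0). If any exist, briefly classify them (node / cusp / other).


No singular points in the scanned grid; C is smooth there.

Compute partial derivatives:
  f_x = 8*x + 4.
  f_y = 1.
f_y = 1 is a nonzero constant, so f_y never vanishes: no point (x, y) can satisfy f = f_x = f_y = 0. In particular no (x, y) ∈ {−4, ..., 4}² is singular; the curve is smooth.


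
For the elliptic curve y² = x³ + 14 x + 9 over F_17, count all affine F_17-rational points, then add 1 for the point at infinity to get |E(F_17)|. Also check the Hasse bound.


Affine points = {(0, 3), (0, 14), (5, 0), (7, 5), (7, 12), (8, 2), (8, 15), (11, 7), (11, 10), (12, 1), (12, 16), (13, 5), (13, 12), (14, 5), (14, 12)}; affine count = 15; |E(F_17)| = 16.

Discriminant check: Δ ∝ 4a³ + 27b² = 4·14³ + 27·9² = 4·2744 + 27·81 ≡ 5 (mod 17). Nonzero ⇒ E is nonsingular.
For each x ∈ F_17, compute rhs = x³ + 14·x + 9 mod 17, then count y ∈ F_17 with y² ≡ rhs.
  x = 0: rhs = 9, matching y values: 3, 14 (2 points).
  x = 1: rhs = 7, matching y values: none (0 points).
  x = 2: rhs = 11, matching y values: none (0 points).
  x = 3: rhs = 10, matching y values: none (0 points).
  x = 4: rhs = 10, matching y values: none (0 points).
  x = 5: rhs = 0, matching y values: 0 (1 points).
  x = 6: rhs = 3, matching y values: none (0 points).
  x = 7: rhs = 8, matching y values: 5, 12 (2 points).
  x = 8: rhs = 4, matching y values: 2, 15 (2 points).
  x = 9: rhs = 14, matching y values: none (0 points).
  x = 10: rhs = 10, matching y values: none (0 points).
  x = 11: rhs = 15, matching y values: 7, 10 (2 points).
  x = 12: rhs = 1, matching y values: 1, 16 (2 points).
  x = 13: rhs = 8, matching y values: 5, 12 (2 points).
  x = 14: rhs = 8, matching y values: 5, 12 (2 points).
  x = 15: rhs = 7, matching y values: none (0 points).
  x = 16: rhs = 11, matching y values: none (0 points).
Total affine count: 15.
Full point count |E(F_17)| = 15 + 1 = 16.
Hasse bound: |16 − (17+1)| = |-2| = 2 ≤ 2√17 ≈ 8.2462 ✓.


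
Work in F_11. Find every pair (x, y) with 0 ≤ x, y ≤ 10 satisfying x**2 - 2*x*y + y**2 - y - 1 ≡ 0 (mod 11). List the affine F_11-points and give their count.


Affine F_11-points: {(0, 4), (0, 8), (1, 0), (1, 3), (5, 3), (5, 8), (7, 2), (8, 2), (8, 4), (10, 0), (10, 10)}; count = 11.

For each of the 121 pairs (x, y) ∈ F_11², evaluate f(x, y) mod 11. Record the zeros.
  x = 0: [0↦10, 1↦10, 2↦1, 3↦5, 4↦0, 5↦8, 6↦7, 7↦8, 8↦0, 9↦5, 10↦1]  zeros at y ∈ {4, 8}
  x = 1: [0↦0, 1↦9, 2↦9, 3↦0, 4↦4, 5↦10, 6↦7, 7↦6, 8↦7, 9↦10, 10↦4]  zeros at y ∈ {0, 3}
  x = 2: [0↦3, 1↦10, 2↦8, 3↦8, 4↦10, 5↦3, 6↦9, 7↦6, 8↦5, 9↦6, 10↦9]  zeros at y ∈ ∅
  x = 3: [0↦8, 1↦2, 2↦9, 3↦7, 4↦7, 5↦9, 6↦2, 7↦8, 8↦5, 9↦4, 10↦5]  zeros at y ∈ ∅
  x = 4: [0↦4, 1↦7, 2↦1, 3↦8, 4↦6, 5↦6, 6↦8, 7↦1, 8↦7, 9↦4, 10↦3]  zeros at y ∈ ∅
  x = 5: [0↦2, 1↦3, 2↦6, 3↦0, 4↦7, 5↦5, 6↦5, 7↦7, 8↦0, 9↦6, 10↦3]  zeros at y ∈ {3, 8}
  x = 6: [0↦2, 1↦1, 2↦2, 3↦5, 4↦10, 5↦6, 6↦4, 7↦4, 8↦6, 9↦10, 10↦5]  zeros at y ∈ ∅
  x = 7: [0↦4, 1↦1, 2↦0, 3↦1, 4↦4, 5↦9, 6↦5, 7↦3, 8↦3, 9↦5, 10↦9]  zeros at y ∈ {2}
  x = 8: [0↦8, 1↦3, 2↦0, 3↦10, 4↦0, 5↦3, 6↦8, 7↦4, 8↦2, 9↦2, 10↦4]  zeros at y ∈ {2, 4}
  x = 9: [0↦3, 1↦7, 2↦2, 3↦10, 4↦9, 5↦10, 6↦2, 7↦7, 8↦3, 9↦1, 10↦1]  zeros at y ∈ ∅
  x = 10: [0↦0, 1↦2, 2↦6, 3↦1, 4↦9, 5↦8, 6↦9, 7↦1, 8↦6, 9↦2, 10↦0]  zeros at y ∈ {0, 10}
Collecting zeros: affine points = {(0, 4), (0, 8), (1, 0), (1, 3), (5, 3), (5, 8), (7, 2), (8, 2), (8, 4), (10, 0), (10, 10)}.
Total count |C(F_11)_aff| = 11.


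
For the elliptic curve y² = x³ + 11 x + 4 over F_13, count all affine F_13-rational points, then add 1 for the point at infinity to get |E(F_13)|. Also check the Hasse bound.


Affine points = {(0, 2), (0, 11), (1, 4), (1, 9), (3, 5), (3, 8), (6, 0), (9, 0), (10, 3), (10, 10), (11, 0)}; affine count = 11; |E(F_13)| = 12.

Discriminant check: Δ ∝ 4a³ + 27b² = 4·11³ + 27·4² = 4·1331 + 27·16 ≡ 10 (mod 13). Nonzero ⇒ E is nonsingular.
For each x ∈ F_13, compute rhs = x³ + 11·x + 4 mod 13, then count y ∈ F_13 with y² ≡ rhs.
  x = 0: rhs = 4, matching y values: 2, 11 (2 points).
  x = 1: rhs = 3, matching y values: 4, 9 (2 points).
  x = 2: rhs = 8, matching y values: none (0 points).
  x = 3: rhs = 12, matching y values: 5, 8 (2 points).
  x = 4: rhs = 8, matching y values: none (0 points).
  x = 5: rhs = 2, matching y values: none (0 points).
  x = 6: rhs = 0, matching y values: 0 (1 points).
  x = 7: rhs = 8, matching y values: none (0 points).
  x = 8: rhs = 6, matching y values: none (0 points).
  x = 9: rhs = 0, matching y values: 0 (1 points).
  x = 10: rhs = 9, matching y values: 3, 10 (2 points).
  x = 11: rhs = 0, matching y values: 0 (1 points).
  x = 12: rhs = 5, matching y values: none (0 points).
Total affine count: 11.
Full point count |E(F_13)| = 11 + 1 = 12.
Hasse bound: |12 − (13+1)| = |-2| = 2 ≤ 2√13 ≈ 7.2111 ✓.


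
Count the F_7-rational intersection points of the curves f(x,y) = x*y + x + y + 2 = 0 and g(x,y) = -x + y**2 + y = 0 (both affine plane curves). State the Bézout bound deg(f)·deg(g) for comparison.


Common zeros: {(2, 1)}; count = 1; Bézout bound = 4.

deg(f) = 2, deg(g) = 2, so Bézout bound = 4.
Scan x ∈ F_7. For each x, list the y ∈ F_7 with f(x, y) ≡ 0 and those with g(x, y) ≡ 0 (mod 7); the common zeros in that column are the intersection.
  x = 0: f ≡ 0 at y ∈ {5}; g ≡ 0 at y ∈ {0, 6}; common: ∅.
  x = 1: f ≡ 0 at y ∈ {2}; g ≡ 0 at y ∈ ∅; common: ∅.
  x = 2: f ≡ 0 at y ∈ {1}; g ≡ 0 at y ∈ {1, 5}; common: {1}.
  x = 3: f ≡ 0 at y ∈ {4}; g ≡ 0 at y ∈ ∅; common: ∅.
  x = 4: f ≡ 0 at y ∈ {3}; g ≡ 0 at y ∈ ∅; common: ∅.
  x = 5: f ≡ 0 at y ∈ {0}; g ≡ 0 at y ∈ {3}; common: ∅.
  x = 6: f ≡ 0 at y ∈ ∅; g ≡ 0 at y ∈ {2, 4}; common: ∅.
Collecting: common zeros = {(2, 1)}, so the count is 1.
Comparison with the Bézout bound: 1 ≤ 4 = deg(f)·deg(g), as expected for curves with no common component (the affine F_7-count falls short of the bound because intersections may lie at infinity, over extension fields, or carry multiplicity).


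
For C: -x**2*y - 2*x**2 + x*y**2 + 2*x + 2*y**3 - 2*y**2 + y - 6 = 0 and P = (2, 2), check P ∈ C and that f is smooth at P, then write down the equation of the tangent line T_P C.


Tangent line at P: -10*x + 21*y - 22 = 0.

Step 1: f(2, 2) = 0, so P lies on C.
Step 2: partial derivatives
  f_x(x, y) = -2*x*y - 4*x + y**2 + 2, f_y(x, y) = -x**2 + 2*x*y + 6*y**2 - 4*y + 1.
  f_x(P) = -10, f_y(P) = 21 (gradient nonzero, so P is smooth).
Step 3: tangent line at P: -10·(x − 2) + 21·(y − 2) = 0.
Expanding: -10*x + 21*y - 22 = 0.


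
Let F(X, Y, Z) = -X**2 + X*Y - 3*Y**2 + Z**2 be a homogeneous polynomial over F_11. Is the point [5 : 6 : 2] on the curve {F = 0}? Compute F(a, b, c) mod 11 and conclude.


F(5,6,2) ≡ 0 (mod 11); P is on the curve.

Evaluate F(5, 6, 2) term-by-term (mod 11).
  -X**2 ↦ -1·25·1·1 = -25
  X*Y ↦ 1·5·6·1 = 30
  -3*Y**2 ↦ -3·1·36·1 = -108
  Z**2 ↦ 1·1·1·4 = 4
Sum: F(5, 6, 2) = (-25) + (30) + (-108) + (4) = -99.
Reducing mod 11: -99 ≡ 0 (mod 11).
Since F(a, b, c) ≡ 0 (mod 11), P lies on the curve.


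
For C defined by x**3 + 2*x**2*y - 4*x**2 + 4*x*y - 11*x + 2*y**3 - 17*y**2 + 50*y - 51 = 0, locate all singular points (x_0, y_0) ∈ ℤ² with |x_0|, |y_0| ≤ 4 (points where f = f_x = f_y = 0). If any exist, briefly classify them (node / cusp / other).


Singular points: {(-1, 3)}; classification: node.

Compute partial derivatives:
  f_x = 3*x**2 + 4*x*y - 8*x + 4*y - 11.
  f_y = 2*x**2 + 4*x + 6*y**2 - 34*y + 50.
Scan x_0 ∈ {−4, ..., 4}. For each x_0, f_y(x_0, y) is a polynomial in y; find its integer roots y ∈ {−4, ..., 4}, then test f_x and f at those candidates.
  x = -4: f_y(-4, y) = 6*y**2 - 34*y + 66; no integer root y with |y| ≤ 4.
  x = -3: f_y(-3, y) = 6*y**2 - 34*y + 56; no integer root y with |y| ≤ 4.
  x = -2: f_y(-2, y) = 6*y**2 - 34*y + 50; no integer root y with |y| ≤ 4.
  x = -1: f_y(-1, y) = 6*y**2 - 34*y + 48; vanishes at y ∈ {3}. (-1, 3): f_x = 0, f = 0 — SINGULAR.
  x = 0: f_y(0, y) = 6*y**2 - 34*y + 50; no integer root y with |y| ≤ 4.
  x = 1: f_y(1, y) = 6*y**2 - 34*y + 56; no integer root y with |y| ≤ 4.
  x = 2: f_y(2, y) = 6*y**2 - 34*y + 66; no integer root y with |y| ≤ 4.
  x = 3: f_y(3, y) = 6*y**2 - 34*y + 80; no integer root y with |y| ≤ 4.
  x = 4: f_y(4, y) = 6*y**2 - 34*y + 98; no integer root y with |y| ≤ 4.
Only singular point on the grid: (-1, 3).
Classify: substitute x = -1 + u, y = 3 + v and expand: f = u**3 + 2*u**2*v - u**2 + 2*v**3 + v**2.
No constant or linear terms (consistent with a singular point). Quadratic part: -u**2 + v**2. Cubic part: u**3 + 2*u**2*v + 2*v**3.
The quadratic part v**2 - u**2 = (v − u)(v + u) splits into two distinct linear factors, so there are two distinct tangent lines y − 3 = ±(x − -1) — this is a node (ordinary double point).
Classification: node.


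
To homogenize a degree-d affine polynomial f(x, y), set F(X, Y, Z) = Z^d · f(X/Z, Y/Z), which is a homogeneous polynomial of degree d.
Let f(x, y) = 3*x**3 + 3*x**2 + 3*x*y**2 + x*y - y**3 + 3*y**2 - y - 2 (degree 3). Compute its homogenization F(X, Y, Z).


F(X, Y, Z) = 3*X**3 + 3*X**2*Z + 3*X*Y**2 + X*Y*Z - Y**3 + 3*Y**2*Z - Y*Z**2 - 2*Z**3

deg(f) = 3.
Substitute x = X/Z, y = Y/Z into f, then multiply by Z^3.
  monomial 3·x^3·y^0 ↦ 3·X^3·Y^0·Z^0.
  monomial 3·x^2·y^0 ↦ 3·X^2·Y^0·Z^1.
  monomial 3·x^1·y^2 ↦ 3·X^1·Y^2·Z^0.
  monomial 1·x^1·y^1 ↦ 1·X^1·Y^1·Z^1.
  monomial -1·x^0·y^3 ↦ -1·X^0·Y^3·Z^0.
  monomial 3·x^0·y^2 ↦ 3·X^0·Y^2·Z^1.
  monomial -1·x^0·y^1 ↦ -1·X^0·Y^1·Z^2.
  monomial -2·x^0·y^0 ↦ -2·X^0·Y^0·Z^3.
Collecting: F(X, Y, Z) = 3*X**3 + 3*X**2*Z + 3*X*Y**2 + X*Y*Z - Y**3 + 3*Y**2*Z - Y*Z**2 - 2*Z**3.


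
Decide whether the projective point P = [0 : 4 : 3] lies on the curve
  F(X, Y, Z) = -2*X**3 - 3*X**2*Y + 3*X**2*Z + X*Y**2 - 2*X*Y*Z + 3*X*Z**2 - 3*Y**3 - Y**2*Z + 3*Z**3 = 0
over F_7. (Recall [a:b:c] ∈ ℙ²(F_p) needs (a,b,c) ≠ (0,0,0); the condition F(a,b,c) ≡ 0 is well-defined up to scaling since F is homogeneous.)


F(0,4,3) ≡ 2 (mod 7); P is NOT on the curve.

Evaluate F(0, 4, 3) term-by-term (mod 7).
  -2*X**3 ↦ -2·0·1·1 = 0
  -3*X**2*Y ↦ -3·0·4·1 = 0
  3*X**2*Z ↦ 3·0·1·3 = 0
  X*Y**2 ↦ 1·0·16·1 = 0
  -2*X*Y*Z ↦ -2·0·4·3 = 0
  3*X*Z**2 ↦ 3·0·1·9 = 0
  -3*Y**3 ↦ -3·1·64·1 = -192
  -Y**2*Z ↦ -1·1·16·3 = -48
  3*Z**3 ↦ 3·1·1·27 = 81
Sum: F(0, 4, 3) = (0) + (0) + (0) + (0) + (0) + (0) + (-192) + (-48) + (81) = -159.
Reducing mod 7: -159 ≡ 2 (mod 7).
Since F(a, b, c) ≡ 2 ≠ 0 (mod 7), P does NOT lie on the curve.


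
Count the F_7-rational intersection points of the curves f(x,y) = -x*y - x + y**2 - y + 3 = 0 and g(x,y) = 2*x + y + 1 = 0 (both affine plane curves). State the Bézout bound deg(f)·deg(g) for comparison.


Common zeros: {(3, 0)}; count = 1; Bézout bound = 2.

deg(f) = 2, deg(g) = 1, so Bézout bound = 2.
Scan x ∈ F_7. For each x, list the y ∈ F_7 with f(x, y) ≡ 0 and those with g(x, y) ≡ 0 (mod 7); the common zeros in that column are the intersection.
  x = 0: f ≡ 0 at y ∈ ∅; g ≡ 0 at y ∈ {6}; common: ∅.
  x = 1: f ≡ 0 at y ∈ ∅; g ≡ 0 at y ∈ {4}; common: ∅.
  x = 2: f ≡ 0 at y ∈ ∅; g ≡ 0 at y ∈ {2}; common: ∅.
  x = 3: f ≡ 0 at y ∈ {0, 4}; g ≡ 0 at y ∈ {0}; common: {0}.
  x = 4: f ≡ 0 at y ∈ {2, 3}; g ≡ 0 at y ∈ {5}; common: ∅.
  x = 5: f ≡ 0 at y ∈ {1, 5}; g ≡ 0 at y ∈ {3}; common: ∅.
  x = 6: f ≡ 0 at y ∈ ∅; g ≡ 0 at y ∈ {1}; common: ∅.
Collecting: common zeros = {(3, 0)}, so the count is 1.
Comparison with the Bézout bound: 1 ≤ 2 = deg(f)·deg(g), as expected for curves with no common component (the affine F_7-count falls short of the bound because intersections may lie at infinity, over extension fields, or carry multiplicity).
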